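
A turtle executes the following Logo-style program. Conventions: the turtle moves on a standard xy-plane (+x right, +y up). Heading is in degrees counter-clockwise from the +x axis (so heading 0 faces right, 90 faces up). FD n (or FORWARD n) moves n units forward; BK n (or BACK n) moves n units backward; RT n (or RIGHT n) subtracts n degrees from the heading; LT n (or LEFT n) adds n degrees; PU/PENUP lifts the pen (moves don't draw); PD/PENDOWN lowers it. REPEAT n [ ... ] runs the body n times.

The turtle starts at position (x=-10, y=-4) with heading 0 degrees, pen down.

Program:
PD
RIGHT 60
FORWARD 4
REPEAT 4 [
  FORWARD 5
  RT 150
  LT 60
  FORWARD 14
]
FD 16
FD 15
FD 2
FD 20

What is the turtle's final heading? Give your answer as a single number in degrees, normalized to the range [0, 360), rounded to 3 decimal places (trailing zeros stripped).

Answer: 300

Derivation:
Executing turtle program step by step:
Start: pos=(-10,-4), heading=0, pen down
PD: pen down
RT 60: heading 0 -> 300
FD 4: (-10,-4) -> (-8,-7.464) [heading=300, draw]
REPEAT 4 [
  -- iteration 1/4 --
  FD 5: (-8,-7.464) -> (-5.5,-11.794) [heading=300, draw]
  RT 150: heading 300 -> 150
  LT 60: heading 150 -> 210
  FD 14: (-5.5,-11.794) -> (-17.624,-18.794) [heading=210, draw]
  -- iteration 2/4 --
  FD 5: (-17.624,-18.794) -> (-21.954,-21.294) [heading=210, draw]
  RT 150: heading 210 -> 60
  LT 60: heading 60 -> 120
  FD 14: (-21.954,-21.294) -> (-28.954,-9.17) [heading=120, draw]
  -- iteration 3/4 --
  FD 5: (-28.954,-9.17) -> (-31.454,-4.84) [heading=120, draw]
  RT 150: heading 120 -> 330
  LT 60: heading 330 -> 30
  FD 14: (-31.454,-4.84) -> (-19.33,2.16) [heading=30, draw]
  -- iteration 4/4 --
  FD 5: (-19.33,2.16) -> (-15,4.66) [heading=30, draw]
  RT 150: heading 30 -> 240
  LT 60: heading 240 -> 300
  FD 14: (-15,4.66) -> (-8,-7.464) [heading=300, draw]
]
FD 16: (-8,-7.464) -> (0,-21.321) [heading=300, draw]
FD 15: (0,-21.321) -> (7.5,-34.311) [heading=300, draw]
FD 2: (7.5,-34.311) -> (8.5,-36.043) [heading=300, draw]
FD 20: (8.5,-36.043) -> (18.5,-53.363) [heading=300, draw]
Final: pos=(18.5,-53.363), heading=300, 13 segment(s) drawn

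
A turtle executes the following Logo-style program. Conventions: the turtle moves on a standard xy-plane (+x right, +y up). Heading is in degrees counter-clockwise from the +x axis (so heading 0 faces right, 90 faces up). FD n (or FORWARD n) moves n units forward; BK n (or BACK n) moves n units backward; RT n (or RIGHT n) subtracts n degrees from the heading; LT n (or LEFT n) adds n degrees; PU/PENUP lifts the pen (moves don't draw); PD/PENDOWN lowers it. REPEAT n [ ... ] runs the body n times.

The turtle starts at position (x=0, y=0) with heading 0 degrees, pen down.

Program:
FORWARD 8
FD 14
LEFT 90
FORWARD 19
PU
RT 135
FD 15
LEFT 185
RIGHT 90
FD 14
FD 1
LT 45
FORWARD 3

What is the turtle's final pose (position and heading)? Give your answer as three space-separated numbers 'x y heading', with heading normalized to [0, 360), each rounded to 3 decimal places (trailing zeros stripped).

Executing turtle program step by step:
Start: pos=(0,0), heading=0, pen down
FD 8: (0,0) -> (8,0) [heading=0, draw]
FD 14: (8,0) -> (22,0) [heading=0, draw]
LT 90: heading 0 -> 90
FD 19: (22,0) -> (22,19) [heading=90, draw]
PU: pen up
RT 135: heading 90 -> 315
FD 15: (22,19) -> (32.607,8.393) [heading=315, move]
LT 185: heading 315 -> 140
RT 90: heading 140 -> 50
FD 14: (32.607,8.393) -> (41.606,19.118) [heading=50, move]
FD 1: (41.606,19.118) -> (42.248,19.884) [heading=50, move]
LT 45: heading 50 -> 95
FD 3: (42.248,19.884) -> (41.987,22.873) [heading=95, move]
Final: pos=(41.987,22.873), heading=95, 3 segment(s) drawn

Answer: 41.987 22.873 95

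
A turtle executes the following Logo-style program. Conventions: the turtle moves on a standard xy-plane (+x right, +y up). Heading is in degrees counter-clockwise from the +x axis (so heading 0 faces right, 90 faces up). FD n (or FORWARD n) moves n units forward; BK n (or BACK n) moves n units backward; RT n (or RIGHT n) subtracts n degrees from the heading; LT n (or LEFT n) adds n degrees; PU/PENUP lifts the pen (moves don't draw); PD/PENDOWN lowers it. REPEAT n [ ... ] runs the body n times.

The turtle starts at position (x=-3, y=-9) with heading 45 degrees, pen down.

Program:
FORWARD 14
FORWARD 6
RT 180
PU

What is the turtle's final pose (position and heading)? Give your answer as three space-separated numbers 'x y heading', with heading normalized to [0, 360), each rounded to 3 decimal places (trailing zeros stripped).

Answer: 11.142 5.142 225

Derivation:
Executing turtle program step by step:
Start: pos=(-3,-9), heading=45, pen down
FD 14: (-3,-9) -> (6.899,0.899) [heading=45, draw]
FD 6: (6.899,0.899) -> (11.142,5.142) [heading=45, draw]
RT 180: heading 45 -> 225
PU: pen up
Final: pos=(11.142,5.142), heading=225, 2 segment(s) drawn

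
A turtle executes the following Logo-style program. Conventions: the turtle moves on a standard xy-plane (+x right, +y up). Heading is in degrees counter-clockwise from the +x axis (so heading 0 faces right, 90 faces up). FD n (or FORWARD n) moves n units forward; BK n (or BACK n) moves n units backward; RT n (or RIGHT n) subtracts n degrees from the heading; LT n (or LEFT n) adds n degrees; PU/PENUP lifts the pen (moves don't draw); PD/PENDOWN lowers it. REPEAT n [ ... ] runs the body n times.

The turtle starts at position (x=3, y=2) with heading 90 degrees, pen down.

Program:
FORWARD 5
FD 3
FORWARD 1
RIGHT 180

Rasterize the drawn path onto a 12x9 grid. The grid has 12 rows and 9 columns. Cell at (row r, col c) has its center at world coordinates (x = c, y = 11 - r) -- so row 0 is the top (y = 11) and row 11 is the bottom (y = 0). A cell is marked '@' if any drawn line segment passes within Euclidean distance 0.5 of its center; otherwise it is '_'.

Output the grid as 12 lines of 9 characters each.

Segment 0: (3,2) -> (3,7)
Segment 1: (3,7) -> (3,10)
Segment 2: (3,10) -> (3,11)

Answer: ___@_____
___@_____
___@_____
___@_____
___@_____
___@_____
___@_____
___@_____
___@_____
___@_____
_________
_________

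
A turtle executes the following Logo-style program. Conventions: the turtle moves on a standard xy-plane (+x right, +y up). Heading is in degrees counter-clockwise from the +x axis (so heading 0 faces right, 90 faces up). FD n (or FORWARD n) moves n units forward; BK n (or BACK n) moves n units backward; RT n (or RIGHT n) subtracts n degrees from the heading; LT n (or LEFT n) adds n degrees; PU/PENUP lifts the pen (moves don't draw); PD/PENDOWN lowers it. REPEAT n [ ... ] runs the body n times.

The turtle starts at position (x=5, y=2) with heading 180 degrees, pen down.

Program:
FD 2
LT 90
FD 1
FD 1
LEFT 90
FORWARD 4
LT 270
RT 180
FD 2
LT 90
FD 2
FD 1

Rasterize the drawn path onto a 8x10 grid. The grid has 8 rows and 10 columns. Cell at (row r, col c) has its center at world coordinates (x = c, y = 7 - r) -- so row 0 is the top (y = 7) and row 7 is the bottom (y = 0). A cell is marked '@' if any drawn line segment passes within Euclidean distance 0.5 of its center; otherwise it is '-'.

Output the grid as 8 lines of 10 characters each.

Answer: ----------
----------
----------
----------
----------
---@@@@@--
---@---@--
---@@@@@--

Derivation:
Segment 0: (5,2) -> (3,2)
Segment 1: (3,2) -> (3,1)
Segment 2: (3,1) -> (3,0)
Segment 3: (3,0) -> (7,-0)
Segment 4: (7,-0) -> (7,2)
Segment 5: (7,2) -> (5,2)
Segment 6: (5,2) -> (4,2)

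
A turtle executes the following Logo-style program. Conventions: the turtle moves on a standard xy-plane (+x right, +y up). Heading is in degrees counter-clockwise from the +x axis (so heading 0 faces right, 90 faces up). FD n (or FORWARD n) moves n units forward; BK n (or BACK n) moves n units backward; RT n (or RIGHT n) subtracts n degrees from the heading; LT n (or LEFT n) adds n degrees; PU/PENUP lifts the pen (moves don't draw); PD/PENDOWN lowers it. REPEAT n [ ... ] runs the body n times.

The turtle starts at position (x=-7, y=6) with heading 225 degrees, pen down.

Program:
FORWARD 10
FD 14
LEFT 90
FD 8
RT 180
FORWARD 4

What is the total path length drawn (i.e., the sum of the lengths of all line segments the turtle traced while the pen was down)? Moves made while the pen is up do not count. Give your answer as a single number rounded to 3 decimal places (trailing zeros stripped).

Answer: 36

Derivation:
Executing turtle program step by step:
Start: pos=(-7,6), heading=225, pen down
FD 10: (-7,6) -> (-14.071,-1.071) [heading=225, draw]
FD 14: (-14.071,-1.071) -> (-23.971,-10.971) [heading=225, draw]
LT 90: heading 225 -> 315
FD 8: (-23.971,-10.971) -> (-18.314,-16.627) [heading=315, draw]
RT 180: heading 315 -> 135
FD 4: (-18.314,-16.627) -> (-21.142,-13.799) [heading=135, draw]
Final: pos=(-21.142,-13.799), heading=135, 4 segment(s) drawn

Segment lengths:
  seg 1: (-7,6) -> (-14.071,-1.071), length = 10
  seg 2: (-14.071,-1.071) -> (-23.971,-10.971), length = 14
  seg 3: (-23.971,-10.971) -> (-18.314,-16.627), length = 8
  seg 4: (-18.314,-16.627) -> (-21.142,-13.799), length = 4
Total = 36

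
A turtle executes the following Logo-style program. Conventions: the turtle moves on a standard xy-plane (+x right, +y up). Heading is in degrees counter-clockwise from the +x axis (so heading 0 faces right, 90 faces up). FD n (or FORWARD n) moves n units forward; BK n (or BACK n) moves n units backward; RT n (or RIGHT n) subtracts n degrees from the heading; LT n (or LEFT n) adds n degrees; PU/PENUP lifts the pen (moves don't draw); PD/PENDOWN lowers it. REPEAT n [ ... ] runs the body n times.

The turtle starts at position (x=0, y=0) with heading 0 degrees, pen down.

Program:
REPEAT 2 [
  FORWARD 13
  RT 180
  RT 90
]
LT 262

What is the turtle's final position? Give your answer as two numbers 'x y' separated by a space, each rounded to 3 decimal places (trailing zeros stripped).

Answer: 13 13

Derivation:
Executing turtle program step by step:
Start: pos=(0,0), heading=0, pen down
REPEAT 2 [
  -- iteration 1/2 --
  FD 13: (0,0) -> (13,0) [heading=0, draw]
  RT 180: heading 0 -> 180
  RT 90: heading 180 -> 90
  -- iteration 2/2 --
  FD 13: (13,0) -> (13,13) [heading=90, draw]
  RT 180: heading 90 -> 270
  RT 90: heading 270 -> 180
]
LT 262: heading 180 -> 82
Final: pos=(13,13), heading=82, 2 segment(s) drawn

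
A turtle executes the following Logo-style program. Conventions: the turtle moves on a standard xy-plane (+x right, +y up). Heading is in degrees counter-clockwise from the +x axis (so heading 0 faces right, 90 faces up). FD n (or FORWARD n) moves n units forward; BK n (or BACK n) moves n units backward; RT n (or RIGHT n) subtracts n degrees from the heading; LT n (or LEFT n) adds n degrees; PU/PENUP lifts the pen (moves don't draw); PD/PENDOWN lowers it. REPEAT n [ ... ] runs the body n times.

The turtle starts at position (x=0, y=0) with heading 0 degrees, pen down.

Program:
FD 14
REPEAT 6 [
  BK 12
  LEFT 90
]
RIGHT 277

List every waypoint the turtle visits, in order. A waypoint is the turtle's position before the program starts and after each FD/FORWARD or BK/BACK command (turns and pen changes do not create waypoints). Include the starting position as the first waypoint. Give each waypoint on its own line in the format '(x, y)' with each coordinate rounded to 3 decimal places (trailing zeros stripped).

Executing turtle program step by step:
Start: pos=(0,0), heading=0, pen down
FD 14: (0,0) -> (14,0) [heading=0, draw]
REPEAT 6 [
  -- iteration 1/6 --
  BK 12: (14,0) -> (2,0) [heading=0, draw]
  LT 90: heading 0 -> 90
  -- iteration 2/6 --
  BK 12: (2,0) -> (2,-12) [heading=90, draw]
  LT 90: heading 90 -> 180
  -- iteration 3/6 --
  BK 12: (2,-12) -> (14,-12) [heading=180, draw]
  LT 90: heading 180 -> 270
  -- iteration 4/6 --
  BK 12: (14,-12) -> (14,0) [heading=270, draw]
  LT 90: heading 270 -> 0
  -- iteration 5/6 --
  BK 12: (14,0) -> (2,0) [heading=0, draw]
  LT 90: heading 0 -> 90
  -- iteration 6/6 --
  BK 12: (2,0) -> (2,-12) [heading=90, draw]
  LT 90: heading 90 -> 180
]
RT 277: heading 180 -> 263
Final: pos=(2,-12), heading=263, 7 segment(s) drawn
Waypoints (8 total):
(0, 0)
(14, 0)
(2, 0)
(2, -12)
(14, -12)
(14, 0)
(2, 0)
(2, -12)

Answer: (0, 0)
(14, 0)
(2, 0)
(2, -12)
(14, -12)
(14, 0)
(2, 0)
(2, -12)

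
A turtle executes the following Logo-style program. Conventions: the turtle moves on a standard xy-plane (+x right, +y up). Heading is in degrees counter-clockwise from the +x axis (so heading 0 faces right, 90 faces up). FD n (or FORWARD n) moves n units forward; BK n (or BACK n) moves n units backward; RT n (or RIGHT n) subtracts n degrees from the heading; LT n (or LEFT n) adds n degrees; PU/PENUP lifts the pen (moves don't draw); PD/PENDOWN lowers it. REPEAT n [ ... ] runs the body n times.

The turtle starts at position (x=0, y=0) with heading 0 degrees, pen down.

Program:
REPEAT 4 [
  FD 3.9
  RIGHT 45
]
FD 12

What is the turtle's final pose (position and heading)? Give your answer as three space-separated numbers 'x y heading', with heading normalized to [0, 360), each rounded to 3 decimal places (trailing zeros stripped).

Executing turtle program step by step:
Start: pos=(0,0), heading=0, pen down
REPEAT 4 [
  -- iteration 1/4 --
  FD 3.9: (0,0) -> (3.9,0) [heading=0, draw]
  RT 45: heading 0 -> 315
  -- iteration 2/4 --
  FD 3.9: (3.9,0) -> (6.658,-2.758) [heading=315, draw]
  RT 45: heading 315 -> 270
  -- iteration 3/4 --
  FD 3.9: (6.658,-2.758) -> (6.658,-6.658) [heading=270, draw]
  RT 45: heading 270 -> 225
  -- iteration 4/4 --
  FD 3.9: (6.658,-6.658) -> (3.9,-9.415) [heading=225, draw]
  RT 45: heading 225 -> 180
]
FD 12: (3.9,-9.415) -> (-8.1,-9.415) [heading=180, draw]
Final: pos=(-8.1,-9.415), heading=180, 5 segment(s) drawn

Answer: -8.1 -9.415 180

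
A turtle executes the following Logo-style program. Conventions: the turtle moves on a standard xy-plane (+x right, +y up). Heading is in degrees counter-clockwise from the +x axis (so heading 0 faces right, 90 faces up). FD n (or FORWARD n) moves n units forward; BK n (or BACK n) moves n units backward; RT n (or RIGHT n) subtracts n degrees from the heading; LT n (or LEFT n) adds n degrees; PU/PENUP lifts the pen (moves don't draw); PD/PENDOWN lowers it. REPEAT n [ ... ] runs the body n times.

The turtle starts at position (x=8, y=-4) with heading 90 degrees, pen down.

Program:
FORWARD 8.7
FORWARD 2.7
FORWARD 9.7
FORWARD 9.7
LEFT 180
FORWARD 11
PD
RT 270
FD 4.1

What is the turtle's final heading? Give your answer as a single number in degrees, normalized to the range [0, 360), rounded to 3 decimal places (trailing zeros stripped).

Answer: 0

Derivation:
Executing turtle program step by step:
Start: pos=(8,-4), heading=90, pen down
FD 8.7: (8,-4) -> (8,4.7) [heading=90, draw]
FD 2.7: (8,4.7) -> (8,7.4) [heading=90, draw]
FD 9.7: (8,7.4) -> (8,17.1) [heading=90, draw]
FD 9.7: (8,17.1) -> (8,26.8) [heading=90, draw]
LT 180: heading 90 -> 270
FD 11: (8,26.8) -> (8,15.8) [heading=270, draw]
PD: pen down
RT 270: heading 270 -> 0
FD 4.1: (8,15.8) -> (12.1,15.8) [heading=0, draw]
Final: pos=(12.1,15.8), heading=0, 6 segment(s) drawn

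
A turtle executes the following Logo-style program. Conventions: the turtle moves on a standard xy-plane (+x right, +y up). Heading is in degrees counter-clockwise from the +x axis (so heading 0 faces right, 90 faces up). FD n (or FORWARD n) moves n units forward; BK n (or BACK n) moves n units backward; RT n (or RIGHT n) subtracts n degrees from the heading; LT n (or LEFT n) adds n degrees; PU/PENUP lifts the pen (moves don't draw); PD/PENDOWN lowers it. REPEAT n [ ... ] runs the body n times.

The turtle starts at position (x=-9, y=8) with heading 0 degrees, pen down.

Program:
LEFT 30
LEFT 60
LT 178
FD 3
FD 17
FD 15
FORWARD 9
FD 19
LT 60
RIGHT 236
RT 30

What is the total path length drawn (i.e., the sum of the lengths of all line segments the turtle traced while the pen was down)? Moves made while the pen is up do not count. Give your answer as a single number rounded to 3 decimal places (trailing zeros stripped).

Executing turtle program step by step:
Start: pos=(-9,8), heading=0, pen down
LT 30: heading 0 -> 30
LT 60: heading 30 -> 90
LT 178: heading 90 -> 268
FD 3: (-9,8) -> (-9.105,5.002) [heading=268, draw]
FD 17: (-9.105,5.002) -> (-9.698,-11.988) [heading=268, draw]
FD 15: (-9.698,-11.988) -> (-10.221,-26.979) [heading=268, draw]
FD 9: (-10.221,-26.979) -> (-10.536,-35.973) [heading=268, draw]
FD 19: (-10.536,-35.973) -> (-11.199,-54.962) [heading=268, draw]
LT 60: heading 268 -> 328
RT 236: heading 328 -> 92
RT 30: heading 92 -> 62
Final: pos=(-11.199,-54.962), heading=62, 5 segment(s) drawn

Segment lengths:
  seg 1: (-9,8) -> (-9.105,5.002), length = 3
  seg 2: (-9.105,5.002) -> (-9.698,-11.988), length = 17
  seg 3: (-9.698,-11.988) -> (-10.221,-26.979), length = 15
  seg 4: (-10.221,-26.979) -> (-10.536,-35.973), length = 9
  seg 5: (-10.536,-35.973) -> (-11.199,-54.962), length = 19
Total = 63

Answer: 63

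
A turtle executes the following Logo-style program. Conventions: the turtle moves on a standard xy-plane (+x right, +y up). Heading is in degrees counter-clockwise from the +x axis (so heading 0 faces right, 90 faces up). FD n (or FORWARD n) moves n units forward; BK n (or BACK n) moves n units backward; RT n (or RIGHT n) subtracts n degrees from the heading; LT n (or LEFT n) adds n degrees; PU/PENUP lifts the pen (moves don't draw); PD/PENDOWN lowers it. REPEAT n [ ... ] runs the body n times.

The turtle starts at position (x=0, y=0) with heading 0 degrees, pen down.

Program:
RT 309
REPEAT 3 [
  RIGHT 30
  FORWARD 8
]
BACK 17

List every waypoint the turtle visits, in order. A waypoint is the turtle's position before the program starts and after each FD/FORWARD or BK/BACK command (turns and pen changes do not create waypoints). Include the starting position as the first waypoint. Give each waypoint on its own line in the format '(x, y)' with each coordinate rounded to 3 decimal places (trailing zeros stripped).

Executing turtle program step by step:
Start: pos=(0,0), heading=0, pen down
RT 309: heading 0 -> 51
REPEAT 3 [
  -- iteration 1/3 --
  RT 30: heading 51 -> 21
  FD 8: (0,0) -> (7.469,2.867) [heading=21, draw]
  -- iteration 2/3 --
  RT 30: heading 21 -> 351
  FD 8: (7.469,2.867) -> (15.37,1.615) [heading=351, draw]
  -- iteration 3/3 --
  RT 30: heading 351 -> 321
  FD 8: (15.37,1.615) -> (21.587,-3.419) [heading=321, draw]
]
BK 17: (21.587,-3.419) -> (8.376,7.279) [heading=321, draw]
Final: pos=(8.376,7.279), heading=321, 4 segment(s) drawn
Waypoints (5 total):
(0, 0)
(7.469, 2.867)
(15.37, 1.615)
(21.587, -3.419)
(8.376, 7.279)

Answer: (0, 0)
(7.469, 2.867)
(15.37, 1.615)
(21.587, -3.419)
(8.376, 7.279)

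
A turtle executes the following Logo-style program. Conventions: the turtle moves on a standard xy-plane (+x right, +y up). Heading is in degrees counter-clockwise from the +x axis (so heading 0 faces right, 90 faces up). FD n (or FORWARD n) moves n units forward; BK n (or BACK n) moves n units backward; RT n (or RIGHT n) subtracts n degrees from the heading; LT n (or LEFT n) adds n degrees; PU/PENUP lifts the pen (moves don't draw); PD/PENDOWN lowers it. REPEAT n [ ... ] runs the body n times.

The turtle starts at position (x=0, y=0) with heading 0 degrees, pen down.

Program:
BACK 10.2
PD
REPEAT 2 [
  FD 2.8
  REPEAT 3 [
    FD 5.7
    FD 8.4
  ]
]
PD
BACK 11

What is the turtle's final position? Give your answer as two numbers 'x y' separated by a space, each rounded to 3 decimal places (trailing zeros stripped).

Executing turtle program step by step:
Start: pos=(0,0), heading=0, pen down
BK 10.2: (0,0) -> (-10.2,0) [heading=0, draw]
PD: pen down
REPEAT 2 [
  -- iteration 1/2 --
  FD 2.8: (-10.2,0) -> (-7.4,0) [heading=0, draw]
  REPEAT 3 [
    -- iteration 1/3 --
    FD 5.7: (-7.4,0) -> (-1.7,0) [heading=0, draw]
    FD 8.4: (-1.7,0) -> (6.7,0) [heading=0, draw]
    -- iteration 2/3 --
    FD 5.7: (6.7,0) -> (12.4,0) [heading=0, draw]
    FD 8.4: (12.4,0) -> (20.8,0) [heading=0, draw]
    -- iteration 3/3 --
    FD 5.7: (20.8,0) -> (26.5,0) [heading=0, draw]
    FD 8.4: (26.5,0) -> (34.9,0) [heading=0, draw]
  ]
  -- iteration 2/2 --
  FD 2.8: (34.9,0) -> (37.7,0) [heading=0, draw]
  REPEAT 3 [
    -- iteration 1/3 --
    FD 5.7: (37.7,0) -> (43.4,0) [heading=0, draw]
    FD 8.4: (43.4,0) -> (51.8,0) [heading=0, draw]
    -- iteration 2/3 --
    FD 5.7: (51.8,0) -> (57.5,0) [heading=0, draw]
    FD 8.4: (57.5,0) -> (65.9,0) [heading=0, draw]
    -- iteration 3/3 --
    FD 5.7: (65.9,0) -> (71.6,0) [heading=0, draw]
    FD 8.4: (71.6,0) -> (80,0) [heading=0, draw]
  ]
]
PD: pen down
BK 11: (80,0) -> (69,0) [heading=0, draw]
Final: pos=(69,0), heading=0, 16 segment(s) drawn

Answer: 69 0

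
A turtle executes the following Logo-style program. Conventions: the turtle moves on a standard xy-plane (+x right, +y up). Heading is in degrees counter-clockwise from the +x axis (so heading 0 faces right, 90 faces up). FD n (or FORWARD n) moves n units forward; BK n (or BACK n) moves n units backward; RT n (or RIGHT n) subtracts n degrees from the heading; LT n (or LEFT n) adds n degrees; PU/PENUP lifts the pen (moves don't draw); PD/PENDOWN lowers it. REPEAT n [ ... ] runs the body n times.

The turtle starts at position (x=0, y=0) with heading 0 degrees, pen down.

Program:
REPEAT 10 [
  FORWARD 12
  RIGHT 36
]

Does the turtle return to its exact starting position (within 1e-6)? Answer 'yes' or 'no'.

Answer: yes

Derivation:
Executing turtle program step by step:
Start: pos=(0,0), heading=0, pen down
REPEAT 10 [
  -- iteration 1/10 --
  FD 12: (0,0) -> (12,0) [heading=0, draw]
  RT 36: heading 0 -> 324
  -- iteration 2/10 --
  FD 12: (12,0) -> (21.708,-7.053) [heading=324, draw]
  RT 36: heading 324 -> 288
  -- iteration 3/10 --
  FD 12: (21.708,-7.053) -> (25.416,-18.466) [heading=288, draw]
  RT 36: heading 288 -> 252
  -- iteration 4/10 --
  FD 12: (25.416,-18.466) -> (21.708,-29.879) [heading=252, draw]
  RT 36: heading 252 -> 216
  -- iteration 5/10 --
  FD 12: (21.708,-29.879) -> (12,-36.932) [heading=216, draw]
  RT 36: heading 216 -> 180
  -- iteration 6/10 --
  FD 12: (12,-36.932) -> (0,-36.932) [heading=180, draw]
  RT 36: heading 180 -> 144
  -- iteration 7/10 --
  FD 12: (0,-36.932) -> (-9.708,-29.879) [heading=144, draw]
  RT 36: heading 144 -> 108
  -- iteration 8/10 --
  FD 12: (-9.708,-29.879) -> (-13.416,-18.466) [heading=108, draw]
  RT 36: heading 108 -> 72
  -- iteration 9/10 --
  FD 12: (-13.416,-18.466) -> (-9.708,-7.053) [heading=72, draw]
  RT 36: heading 72 -> 36
  -- iteration 10/10 --
  FD 12: (-9.708,-7.053) -> (0,0) [heading=36, draw]
  RT 36: heading 36 -> 0
]
Final: pos=(0,0), heading=0, 10 segment(s) drawn

Start position: (0, 0)
Final position: (0, 0)
Distance = 0; < 1e-6 -> CLOSED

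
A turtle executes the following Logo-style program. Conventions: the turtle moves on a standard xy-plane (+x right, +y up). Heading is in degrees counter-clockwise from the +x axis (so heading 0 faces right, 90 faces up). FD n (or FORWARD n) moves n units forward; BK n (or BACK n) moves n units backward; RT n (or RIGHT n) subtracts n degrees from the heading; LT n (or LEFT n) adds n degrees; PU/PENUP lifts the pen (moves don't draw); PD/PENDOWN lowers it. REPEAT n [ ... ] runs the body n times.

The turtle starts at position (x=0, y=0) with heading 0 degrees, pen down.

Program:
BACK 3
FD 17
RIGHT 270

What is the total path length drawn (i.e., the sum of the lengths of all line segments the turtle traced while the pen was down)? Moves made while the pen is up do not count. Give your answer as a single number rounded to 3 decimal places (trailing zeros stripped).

Answer: 20

Derivation:
Executing turtle program step by step:
Start: pos=(0,0), heading=0, pen down
BK 3: (0,0) -> (-3,0) [heading=0, draw]
FD 17: (-3,0) -> (14,0) [heading=0, draw]
RT 270: heading 0 -> 90
Final: pos=(14,0), heading=90, 2 segment(s) drawn

Segment lengths:
  seg 1: (0,0) -> (-3,0), length = 3
  seg 2: (-3,0) -> (14,0), length = 17
Total = 20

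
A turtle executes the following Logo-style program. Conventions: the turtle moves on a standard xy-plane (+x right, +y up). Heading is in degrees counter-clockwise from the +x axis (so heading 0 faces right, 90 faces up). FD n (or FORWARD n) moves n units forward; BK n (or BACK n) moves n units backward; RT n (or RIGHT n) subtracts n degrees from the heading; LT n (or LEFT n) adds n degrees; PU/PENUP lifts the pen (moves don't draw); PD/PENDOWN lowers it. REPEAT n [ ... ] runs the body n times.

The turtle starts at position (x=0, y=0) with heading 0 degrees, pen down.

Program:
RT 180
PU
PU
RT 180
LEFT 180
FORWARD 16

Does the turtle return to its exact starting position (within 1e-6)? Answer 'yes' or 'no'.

Executing turtle program step by step:
Start: pos=(0,0), heading=0, pen down
RT 180: heading 0 -> 180
PU: pen up
PU: pen up
RT 180: heading 180 -> 0
LT 180: heading 0 -> 180
FD 16: (0,0) -> (-16,0) [heading=180, move]
Final: pos=(-16,0), heading=180, 0 segment(s) drawn

Start position: (0, 0)
Final position: (-16, 0)
Distance = 16; >= 1e-6 -> NOT closed

Answer: no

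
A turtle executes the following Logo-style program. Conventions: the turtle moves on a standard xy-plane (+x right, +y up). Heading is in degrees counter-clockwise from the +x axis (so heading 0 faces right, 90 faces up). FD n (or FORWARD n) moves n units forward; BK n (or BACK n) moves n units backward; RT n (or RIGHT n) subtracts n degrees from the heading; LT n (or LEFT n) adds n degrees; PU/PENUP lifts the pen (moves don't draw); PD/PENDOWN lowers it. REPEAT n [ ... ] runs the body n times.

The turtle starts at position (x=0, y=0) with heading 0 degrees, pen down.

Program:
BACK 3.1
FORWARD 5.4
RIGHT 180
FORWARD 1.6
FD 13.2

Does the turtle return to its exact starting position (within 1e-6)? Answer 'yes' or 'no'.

Executing turtle program step by step:
Start: pos=(0,0), heading=0, pen down
BK 3.1: (0,0) -> (-3.1,0) [heading=0, draw]
FD 5.4: (-3.1,0) -> (2.3,0) [heading=0, draw]
RT 180: heading 0 -> 180
FD 1.6: (2.3,0) -> (0.7,0) [heading=180, draw]
FD 13.2: (0.7,0) -> (-12.5,0) [heading=180, draw]
Final: pos=(-12.5,0), heading=180, 4 segment(s) drawn

Start position: (0, 0)
Final position: (-12.5, 0)
Distance = 12.5; >= 1e-6 -> NOT closed

Answer: no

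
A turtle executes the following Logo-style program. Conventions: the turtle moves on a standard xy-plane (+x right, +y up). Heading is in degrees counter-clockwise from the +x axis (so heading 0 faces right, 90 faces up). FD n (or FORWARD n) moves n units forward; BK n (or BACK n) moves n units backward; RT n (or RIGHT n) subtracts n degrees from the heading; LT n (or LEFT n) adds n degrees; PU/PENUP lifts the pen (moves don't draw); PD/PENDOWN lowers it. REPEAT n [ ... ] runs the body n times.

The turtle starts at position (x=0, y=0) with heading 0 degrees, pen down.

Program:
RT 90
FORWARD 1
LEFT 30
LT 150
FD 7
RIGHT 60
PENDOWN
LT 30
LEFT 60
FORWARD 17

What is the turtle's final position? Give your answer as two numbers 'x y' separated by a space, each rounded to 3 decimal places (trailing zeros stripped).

Executing turtle program step by step:
Start: pos=(0,0), heading=0, pen down
RT 90: heading 0 -> 270
FD 1: (0,0) -> (0,-1) [heading=270, draw]
LT 30: heading 270 -> 300
LT 150: heading 300 -> 90
FD 7: (0,-1) -> (0,6) [heading=90, draw]
RT 60: heading 90 -> 30
PD: pen down
LT 30: heading 30 -> 60
LT 60: heading 60 -> 120
FD 17: (0,6) -> (-8.5,20.722) [heading=120, draw]
Final: pos=(-8.5,20.722), heading=120, 3 segment(s) drawn

Answer: -8.5 20.722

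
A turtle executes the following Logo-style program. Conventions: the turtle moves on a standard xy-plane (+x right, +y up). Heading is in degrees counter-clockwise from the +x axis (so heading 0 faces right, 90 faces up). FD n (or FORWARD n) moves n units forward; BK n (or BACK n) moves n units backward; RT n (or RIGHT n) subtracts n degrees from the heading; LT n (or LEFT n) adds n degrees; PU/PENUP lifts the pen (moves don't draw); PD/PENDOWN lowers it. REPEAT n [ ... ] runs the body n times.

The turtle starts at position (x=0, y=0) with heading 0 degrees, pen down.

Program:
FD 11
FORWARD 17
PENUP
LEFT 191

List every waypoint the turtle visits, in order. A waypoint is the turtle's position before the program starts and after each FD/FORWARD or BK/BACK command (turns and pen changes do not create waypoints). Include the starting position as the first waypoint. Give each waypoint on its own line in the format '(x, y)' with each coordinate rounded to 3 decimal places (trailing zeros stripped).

Answer: (0, 0)
(11, 0)
(28, 0)

Derivation:
Executing turtle program step by step:
Start: pos=(0,0), heading=0, pen down
FD 11: (0,0) -> (11,0) [heading=0, draw]
FD 17: (11,0) -> (28,0) [heading=0, draw]
PU: pen up
LT 191: heading 0 -> 191
Final: pos=(28,0), heading=191, 2 segment(s) drawn
Waypoints (3 total):
(0, 0)
(11, 0)
(28, 0)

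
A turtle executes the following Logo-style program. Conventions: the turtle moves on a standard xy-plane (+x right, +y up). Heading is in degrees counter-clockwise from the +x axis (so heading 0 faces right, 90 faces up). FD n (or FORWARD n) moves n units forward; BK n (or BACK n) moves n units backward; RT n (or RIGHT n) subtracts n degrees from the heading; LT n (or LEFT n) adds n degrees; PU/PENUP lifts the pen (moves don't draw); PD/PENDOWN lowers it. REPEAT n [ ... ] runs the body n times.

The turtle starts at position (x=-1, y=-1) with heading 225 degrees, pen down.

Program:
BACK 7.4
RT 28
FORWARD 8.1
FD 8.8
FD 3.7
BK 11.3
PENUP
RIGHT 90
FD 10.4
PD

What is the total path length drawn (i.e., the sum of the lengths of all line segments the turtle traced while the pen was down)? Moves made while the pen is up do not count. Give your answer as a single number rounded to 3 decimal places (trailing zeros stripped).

Answer: 39.3

Derivation:
Executing turtle program step by step:
Start: pos=(-1,-1), heading=225, pen down
BK 7.4: (-1,-1) -> (4.233,4.233) [heading=225, draw]
RT 28: heading 225 -> 197
FD 8.1: (4.233,4.233) -> (-3.513,1.864) [heading=197, draw]
FD 8.8: (-3.513,1.864) -> (-11.929,-0.708) [heading=197, draw]
FD 3.7: (-11.929,-0.708) -> (-15.467,-1.79) [heading=197, draw]
BK 11.3: (-15.467,-1.79) -> (-4.661,1.514) [heading=197, draw]
PU: pen up
RT 90: heading 197 -> 107
FD 10.4: (-4.661,1.514) -> (-7.702,11.459) [heading=107, move]
PD: pen down
Final: pos=(-7.702,11.459), heading=107, 5 segment(s) drawn

Segment lengths:
  seg 1: (-1,-1) -> (4.233,4.233), length = 7.4
  seg 2: (4.233,4.233) -> (-3.513,1.864), length = 8.1
  seg 3: (-3.513,1.864) -> (-11.929,-0.708), length = 8.8
  seg 4: (-11.929,-0.708) -> (-15.467,-1.79), length = 3.7
  seg 5: (-15.467,-1.79) -> (-4.661,1.514), length = 11.3
Total = 39.3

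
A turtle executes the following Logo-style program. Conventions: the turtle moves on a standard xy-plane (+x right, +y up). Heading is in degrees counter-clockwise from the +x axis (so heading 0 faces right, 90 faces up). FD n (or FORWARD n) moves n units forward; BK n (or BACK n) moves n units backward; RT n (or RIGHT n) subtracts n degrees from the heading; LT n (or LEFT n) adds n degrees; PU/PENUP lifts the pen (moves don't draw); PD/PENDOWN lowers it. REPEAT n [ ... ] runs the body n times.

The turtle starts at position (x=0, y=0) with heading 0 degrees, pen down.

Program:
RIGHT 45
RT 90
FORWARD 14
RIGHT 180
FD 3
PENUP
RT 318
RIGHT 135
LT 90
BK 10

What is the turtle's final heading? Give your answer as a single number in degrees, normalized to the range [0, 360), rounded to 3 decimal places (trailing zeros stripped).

Answer: 42

Derivation:
Executing turtle program step by step:
Start: pos=(0,0), heading=0, pen down
RT 45: heading 0 -> 315
RT 90: heading 315 -> 225
FD 14: (0,0) -> (-9.899,-9.899) [heading=225, draw]
RT 180: heading 225 -> 45
FD 3: (-9.899,-9.899) -> (-7.778,-7.778) [heading=45, draw]
PU: pen up
RT 318: heading 45 -> 87
RT 135: heading 87 -> 312
LT 90: heading 312 -> 42
BK 10: (-7.778,-7.778) -> (-15.21,-14.469) [heading=42, move]
Final: pos=(-15.21,-14.469), heading=42, 2 segment(s) drawn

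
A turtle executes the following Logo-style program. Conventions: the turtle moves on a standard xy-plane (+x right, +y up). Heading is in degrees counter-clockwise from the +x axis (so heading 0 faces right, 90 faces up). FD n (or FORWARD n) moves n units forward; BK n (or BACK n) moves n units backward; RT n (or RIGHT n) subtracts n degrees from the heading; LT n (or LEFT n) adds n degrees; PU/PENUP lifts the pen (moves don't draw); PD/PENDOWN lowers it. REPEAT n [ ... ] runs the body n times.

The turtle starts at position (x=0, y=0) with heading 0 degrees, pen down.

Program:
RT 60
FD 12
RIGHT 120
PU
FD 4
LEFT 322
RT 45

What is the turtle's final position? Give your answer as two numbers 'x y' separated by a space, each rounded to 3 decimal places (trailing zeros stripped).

Answer: 2 -10.392

Derivation:
Executing turtle program step by step:
Start: pos=(0,0), heading=0, pen down
RT 60: heading 0 -> 300
FD 12: (0,0) -> (6,-10.392) [heading=300, draw]
RT 120: heading 300 -> 180
PU: pen up
FD 4: (6,-10.392) -> (2,-10.392) [heading=180, move]
LT 322: heading 180 -> 142
RT 45: heading 142 -> 97
Final: pos=(2,-10.392), heading=97, 1 segment(s) drawn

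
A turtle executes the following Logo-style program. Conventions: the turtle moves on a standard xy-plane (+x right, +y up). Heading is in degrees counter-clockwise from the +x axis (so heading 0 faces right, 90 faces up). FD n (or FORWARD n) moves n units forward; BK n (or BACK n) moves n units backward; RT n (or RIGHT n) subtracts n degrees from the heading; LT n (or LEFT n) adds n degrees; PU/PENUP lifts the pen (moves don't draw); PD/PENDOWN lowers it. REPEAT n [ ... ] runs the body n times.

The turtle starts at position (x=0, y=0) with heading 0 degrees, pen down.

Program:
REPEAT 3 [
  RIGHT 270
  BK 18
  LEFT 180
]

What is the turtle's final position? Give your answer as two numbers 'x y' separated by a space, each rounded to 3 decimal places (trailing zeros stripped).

Executing turtle program step by step:
Start: pos=(0,0), heading=0, pen down
REPEAT 3 [
  -- iteration 1/3 --
  RT 270: heading 0 -> 90
  BK 18: (0,0) -> (0,-18) [heading=90, draw]
  LT 180: heading 90 -> 270
  -- iteration 2/3 --
  RT 270: heading 270 -> 0
  BK 18: (0,-18) -> (-18,-18) [heading=0, draw]
  LT 180: heading 0 -> 180
  -- iteration 3/3 --
  RT 270: heading 180 -> 270
  BK 18: (-18,-18) -> (-18,0) [heading=270, draw]
  LT 180: heading 270 -> 90
]
Final: pos=(-18,0), heading=90, 3 segment(s) drawn

Answer: -18 0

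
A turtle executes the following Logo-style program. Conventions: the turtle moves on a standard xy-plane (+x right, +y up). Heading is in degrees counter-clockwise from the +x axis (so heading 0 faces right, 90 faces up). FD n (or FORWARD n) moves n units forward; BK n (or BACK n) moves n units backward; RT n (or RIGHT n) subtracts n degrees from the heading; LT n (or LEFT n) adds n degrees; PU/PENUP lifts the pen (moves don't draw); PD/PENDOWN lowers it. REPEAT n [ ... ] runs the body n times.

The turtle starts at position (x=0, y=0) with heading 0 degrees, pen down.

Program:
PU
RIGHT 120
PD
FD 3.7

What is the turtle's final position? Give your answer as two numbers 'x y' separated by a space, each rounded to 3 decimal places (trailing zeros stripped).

Answer: -1.85 -3.204

Derivation:
Executing turtle program step by step:
Start: pos=(0,0), heading=0, pen down
PU: pen up
RT 120: heading 0 -> 240
PD: pen down
FD 3.7: (0,0) -> (-1.85,-3.204) [heading=240, draw]
Final: pos=(-1.85,-3.204), heading=240, 1 segment(s) drawn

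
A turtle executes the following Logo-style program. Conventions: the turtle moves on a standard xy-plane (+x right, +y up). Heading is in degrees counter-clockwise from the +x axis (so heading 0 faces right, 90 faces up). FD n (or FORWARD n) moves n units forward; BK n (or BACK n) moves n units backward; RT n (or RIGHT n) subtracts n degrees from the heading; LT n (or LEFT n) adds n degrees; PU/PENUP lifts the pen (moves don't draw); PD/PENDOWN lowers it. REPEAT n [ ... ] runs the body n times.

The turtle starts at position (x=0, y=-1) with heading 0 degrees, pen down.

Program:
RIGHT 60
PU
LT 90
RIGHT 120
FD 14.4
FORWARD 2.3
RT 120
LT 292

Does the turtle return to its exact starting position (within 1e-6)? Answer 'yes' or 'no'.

Answer: no

Derivation:
Executing turtle program step by step:
Start: pos=(0,-1), heading=0, pen down
RT 60: heading 0 -> 300
PU: pen up
LT 90: heading 300 -> 30
RT 120: heading 30 -> 270
FD 14.4: (0,-1) -> (0,-15.4) [heading=270, move]
FD 2.3: (0,-15.4) -> (0,-17.7) [heading=270, move]
RT 120: heading 270 -> 150
LT 292: heading 150 -> 82
Final: pos=(0,-17.7), heading=82, 0 segment(s) drawn

Start position: (0, -1)
Final position: (0, -17.7)
Distance = 16.7; >= 1e-6 -> NOT closed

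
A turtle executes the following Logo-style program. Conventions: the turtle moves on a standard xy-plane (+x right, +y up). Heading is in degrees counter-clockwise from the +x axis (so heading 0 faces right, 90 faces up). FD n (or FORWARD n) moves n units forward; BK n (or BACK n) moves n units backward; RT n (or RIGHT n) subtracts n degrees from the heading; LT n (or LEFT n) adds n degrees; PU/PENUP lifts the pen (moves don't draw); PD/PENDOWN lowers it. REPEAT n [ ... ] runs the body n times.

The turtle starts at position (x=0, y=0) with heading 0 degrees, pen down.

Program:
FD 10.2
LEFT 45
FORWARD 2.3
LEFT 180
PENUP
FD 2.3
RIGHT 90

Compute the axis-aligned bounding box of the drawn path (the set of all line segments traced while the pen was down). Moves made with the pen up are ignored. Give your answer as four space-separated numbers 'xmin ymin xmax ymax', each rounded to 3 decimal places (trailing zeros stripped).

Executing turtle program step by step:
Start: pos=(0,0), heading=0, pen down
FD 10.2: (0,0) -> (10.2,0) [heading=0, draw]
LT 45: heading 0 -> 45
FD 2.3: (10.2,0) -> (11.826,1.626) [heading=45, draw]
LT 180: heading 45 -> 225
PU: pen up
FD 2.3: (11.826,1.626) -> (10.2,0) [heading=225, move]
RT 90: heading 225 -> 135
Final: pos=(10.2,0), heading=135, 2 segment(s) drawn

Segment endpoints: x in {0, 10.2, 11.826}, y in {0, 1.626}
xmin=0, ymin=0, xmax=11.826, ymax=1.626

Answer: 0 0 11.826 1.626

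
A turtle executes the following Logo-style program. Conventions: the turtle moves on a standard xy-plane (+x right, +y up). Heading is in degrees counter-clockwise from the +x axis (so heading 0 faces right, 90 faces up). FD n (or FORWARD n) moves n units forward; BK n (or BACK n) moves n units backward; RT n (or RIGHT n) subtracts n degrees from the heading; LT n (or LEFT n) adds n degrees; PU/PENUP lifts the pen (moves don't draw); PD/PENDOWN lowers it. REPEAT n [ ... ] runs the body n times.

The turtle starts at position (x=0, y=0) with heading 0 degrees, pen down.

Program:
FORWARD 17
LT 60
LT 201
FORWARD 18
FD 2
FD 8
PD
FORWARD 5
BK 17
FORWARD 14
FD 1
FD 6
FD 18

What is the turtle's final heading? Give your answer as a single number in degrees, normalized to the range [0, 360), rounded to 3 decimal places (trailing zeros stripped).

Answer: 261

Derivation:
Executing turtle program step by step:
Start: pos=(0,0), heading=0, pen down
FD 17: (0,0) -> (17,0) [heading=0, draw]
LT 60: heading 0 -> 60
LT 201: heading 60 -> 261
FD 18: (17,0) -> (14.184,-17.778) [heading=261, draw]
FD 2: (14.184,-17.778) -> (13.871,-19.754) [heading=261, draw]
FD 8: (13.871,-19.754) -> (12.62,-27.655) [heading=261, draw]
PD: pen down
FD 5: (12.62,-27.655) -> (11.838,-32.594) [heading=261, draw]
BK 17: (11.838,-32.594) -> (14.497,-15.803) [heading=261, draw]
FD 14: (14.497,-15.803) -> (12.307,-29.631) [heading=261, draw]
FD 1: (12.307,-29.631) -> (12.151,-30.618) [heading=261, draw]
FD 6: (12.151,-30.618) -> (11.212,-36.544) [heading=261, draw]
FD 18: (11.212,-36.544) -> (8.396,-54.323) [heading=261, draw]
Final: pos=(8.396,-54.323), heading=261, 10 segment(s) drawn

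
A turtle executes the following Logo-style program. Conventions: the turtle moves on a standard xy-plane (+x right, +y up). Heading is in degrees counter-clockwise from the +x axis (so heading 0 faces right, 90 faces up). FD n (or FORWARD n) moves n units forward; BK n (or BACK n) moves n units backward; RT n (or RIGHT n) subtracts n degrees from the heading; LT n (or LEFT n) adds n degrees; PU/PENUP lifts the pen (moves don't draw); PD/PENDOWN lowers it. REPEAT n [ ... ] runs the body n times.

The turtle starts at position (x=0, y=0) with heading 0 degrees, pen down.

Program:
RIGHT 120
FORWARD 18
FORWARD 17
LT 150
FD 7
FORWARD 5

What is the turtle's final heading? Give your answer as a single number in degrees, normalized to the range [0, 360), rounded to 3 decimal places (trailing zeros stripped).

Answer: 30

Derivation:
Executing turtle program step by step:
Start: pos=(0,0), heading=0, pen down
RT 120: heading 0 -> 240
FD 18: (0,0) -> (-9,-15.588) [heading=240, draw]
FD 17: (-9,-15.588) -> (-17.5,-30.311) [heading=240, draw]
LT 150: heading 240 -> 30
FD 7: (-17.5,-30.311) -> (-11.438,-26.811) [heading=30, draw]
FD 5: (-11.438,-26.811) -> (-7.108,-24.311) [heading=30, draw]
Final: pos=(-7.108,-24.311), heading=30, 4 segment(s) drawn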